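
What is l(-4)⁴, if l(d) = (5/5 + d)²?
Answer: 6561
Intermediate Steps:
l(d) = (1 + d)² (l(d) = (5*(⅕) + d)² = (1 + d)²)
l(-4)⁴ = ((1 - 4)²)⁴ = ((-3)²)⁴ = 9⁴ = 6561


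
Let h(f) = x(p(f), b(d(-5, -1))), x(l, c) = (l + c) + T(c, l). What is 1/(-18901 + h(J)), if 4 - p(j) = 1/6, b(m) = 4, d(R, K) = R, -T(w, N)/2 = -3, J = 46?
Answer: -6/113323 ≈ -5.2946e-5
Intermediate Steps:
T(w, N) = 6 (T(w, N) = -2*(-3) = 6)
p(j) = 23/6 (p(j) = 4 - 1/6 = 23/6)
x(l, c) = 6 + c + l (x(l, c) = (l + c) + 6 = (c + l) + 6 = 6 + c + l)
h(f) = 83/6 (h(f) = 6 + 4 + 23/6 = 83/6)
1/(-18901 + h(J)) = 1/(-18901 + 83/6) = 1/(-113323/6) = -6/113323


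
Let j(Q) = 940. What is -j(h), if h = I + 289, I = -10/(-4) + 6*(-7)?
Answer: -940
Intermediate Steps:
I = -79/2 (I = -10*(-¼) - 42 = 5/2 - 42 = -79/2 ≈ -39.500)
h = 499/2 (h = -79/2 + 289 = 499/2 ≈ 249.50)
-j(h) = -1*940 = -940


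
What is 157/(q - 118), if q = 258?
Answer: 157/140 ≈ 1.1214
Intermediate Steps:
157/(q - 118) = 157/(258 - 118) = 157/140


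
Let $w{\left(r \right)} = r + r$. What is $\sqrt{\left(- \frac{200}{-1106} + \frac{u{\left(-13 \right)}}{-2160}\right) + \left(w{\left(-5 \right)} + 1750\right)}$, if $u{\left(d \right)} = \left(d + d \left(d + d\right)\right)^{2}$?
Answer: $\frac{\sqrt{670302550785}}{19908} \approx 41.125$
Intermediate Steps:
$u{\left(d \right)} = \left(d + 2 d^{2}\right)^{2}$ ($u{\left(d \right)} = \left(d + d 2 d\right)^{2} = \left(d + 2 d^{2}\right)^{2}$)
$w{\left(r \right)} = 2 r$
$\sqrt{\left(- \frac{200}{-1106} + \frac{u{\left(-13 \right)}}{-2160}\right) + \left(w{\left(-5 \right)} + 1750\right)} = \sqrt{\left(- \frac{200}{-1106} + \frac{\left(-13\right)^{2} \left(1 + 2 \left(-13\right)\right)^{2}}{-2160}\right) + \left(2 \left(-5\right) + 1750\right)} = \sqrt{\left(\left(-200\right) \left(- \frac{1}{1106}\right) + 169 \left(1 - 26\right)^{2} \left(- \frac{1}{2160}\right)\right) + \left(-10 + 1750\right)} = \sqrt{\left(\frac{100}{553} + 169 \left(-25\right)^{2} \left(- \frac{1}{2160}\right)\right) + 1740} = \sqrt{\left(\frac{100}{553} + 169 \cdot 625 \left(- \frac{1}{2160}\right)\right) + 1740} = \sqrt{\left(\frac{100}{553} + 105625 \left(- \frac{1}{2160}\right)\right) + 1740} = \sqrt{\left(\frac{100}{553} - \frac{21125}{432}\right) + 1740} = \sqrt{- \frac{11638925}{238896} + 1740} = \sqrt{\frac{404040115}{238896}} = \frac{\sqrt{670302550785}}{19908}$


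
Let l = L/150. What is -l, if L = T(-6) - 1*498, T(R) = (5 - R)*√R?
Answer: 83/25 - 11*I*√6/150 ≈ 3.32 - 0.17963*I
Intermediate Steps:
T(R) = √R*(5 - R)
L = -498 + 11*I*√6 (L = √(-6)*(5 - 1*(-6)) - 1*498 = (I*√6)*(5 + 6) - 498 = (I*√6)*11 - 498 = 11*I*√6 - 498 = -498 + 11*I*√6 ≈ -498.0 + 26.944*I)
l = -83/25 + 11*I*√6/150 (l = (-498 + 11*I*√6)/150 = (-498 + 11*I*√6)*(1/150) = -83/25 + 11*I*√6/150 ≈ -3.32 + 0.17963*I)
-l = -(-83/25 + 11*I*√6/150) = 83/25 - 11*I*√6/150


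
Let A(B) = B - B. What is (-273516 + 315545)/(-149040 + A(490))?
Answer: -42029/149040 ≈ -0.28200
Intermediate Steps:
A(B) = 0
(-273516 + 315545)/(-149040 + A(490)) = (-273516 + 315545)/(-149040 + 0) = 42029/(-149040) = 42029*(-1/149040) = -42029/149040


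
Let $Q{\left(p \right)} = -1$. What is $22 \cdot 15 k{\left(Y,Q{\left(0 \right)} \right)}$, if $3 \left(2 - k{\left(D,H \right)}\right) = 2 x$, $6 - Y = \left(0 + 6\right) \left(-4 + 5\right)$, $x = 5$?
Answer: $-440$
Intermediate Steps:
$Y = 0$ ($Y = 6 - \left(0 + 6\right) \left(-4 + 5\right) = 6 - 6 \cdot 1 = 6 - 6 = 0$)
$k{\left(D,H \right)} = - \frac{4}{3}$ ($k{\left(D,H \right)} = 2 - \frac{2 \cdot 5}{3} = 2 - \frac{10}{3} = - \frac{4}{3}$)
$22 \cdot 15 k{\left(Y,Q{\left(0 \right)} \right)} = 22 \cdot 15 \left(- \frac{4}{3}\right) = 330 \left(- \frac{4}{3}\right) = -440$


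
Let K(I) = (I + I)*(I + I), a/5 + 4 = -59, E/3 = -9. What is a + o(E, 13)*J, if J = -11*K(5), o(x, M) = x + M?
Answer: 15085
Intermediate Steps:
E = -27 (E = 3*(-9) = -27)
a = -315 (a = -20 + 5*(-59) = -20 - 295 = -315)
K(I) = 4*I² (K(I) = (2*I)*(2*I) = 4*I²)
o(x, M) = M + x
J = -1100 (J = -44*5² = -44*25 = -11*100 = -1100)
a + o(E, 13)*J = -315 + (13 - 27)*(-1100) = -315 - 14*(-1100) = -315 + 15400 = 15085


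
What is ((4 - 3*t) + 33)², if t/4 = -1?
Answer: 2401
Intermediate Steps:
t = -4 (t = 4*(-1) = -4)
((4 - 3*t) + 33)² = ((4 - 3*(-4)) + 33)² = ((4 + 12) + 33)² = (16 + 33)² = 49² = 2401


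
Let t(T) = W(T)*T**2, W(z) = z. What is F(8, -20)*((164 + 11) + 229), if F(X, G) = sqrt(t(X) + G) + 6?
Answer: 2424 + 808*sqrt(123) ≈ 11385.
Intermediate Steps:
t(T) = T**3 (t(T) = T*T**2 = T**3)
F(X, G) = 6 + sqrt(G + X**3) (F(X, G) = sqrt(X**3 + G) + 6 = sqrt(G + X**3) + 6 = 6 + sqrt(G + X**3))
F(8, -20)*((164 + 11) + 229) = (6 + sqrt(-20 + 8**3))*((164 + 11) + 229) = (6 + sqrt(-20 + 512))*(175 + 229) = (6 + sqrt(492))*404 = (6 + 2*sqrt(123))*404 = 2424 + 808*sqrt(123)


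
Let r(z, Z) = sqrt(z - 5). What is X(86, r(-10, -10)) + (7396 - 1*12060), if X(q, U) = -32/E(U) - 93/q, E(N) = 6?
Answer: -1204967/258 ≈ -4670.4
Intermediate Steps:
r(z, Z) = sqrt(-5 + z)
X(q, U) = -16/3 - 93/q (X(q, U) = -32/6 - 93/q = -32*1/6 - 93/q = -16/3 - 93/q)
X(86, r(-10, -10)) + (7396 - 1*12060) = (-16/3 - 93/86) + (7396 - 1*12060) = (-16/3 - 93*1/86) + (7396 - 12060) = (-16/3 - 93/86) - 4664 = -1655/258 - 4664 = -1204967/258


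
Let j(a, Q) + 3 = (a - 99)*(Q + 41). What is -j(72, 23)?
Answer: 1731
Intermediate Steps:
j(a, Q) = -3 + (-99 + a)*(41 + Q) (j(a, Q) = -3 + (a - 99)*(Q + 41) = -3 + (-99 + a)*(41 + Q))
-j(72, 23) = -(-4062 - 99*23 + 41*72 + 23*72) = -(-4062 - 2277 + 2952 + 1656) = -1*(-1731) = 1731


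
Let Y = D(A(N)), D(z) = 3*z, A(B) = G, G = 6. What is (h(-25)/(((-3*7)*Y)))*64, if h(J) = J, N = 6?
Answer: 800/189 ≈ 4.2328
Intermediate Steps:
A(B) = 6
Y = 18 (Y = 3*6 = 18)
(h(-25)/(((-3*7)*Y)))*64 = -25/(-3*7*18)*64 = -25/((-21*18))*64 = -25/(-378)*64 = -25*(-1/378)*64 = (25/378)*64 = 800/189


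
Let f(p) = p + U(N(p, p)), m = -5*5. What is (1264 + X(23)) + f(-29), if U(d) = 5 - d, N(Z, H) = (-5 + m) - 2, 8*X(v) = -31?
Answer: 10145/8 ≈ 1268.1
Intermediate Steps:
m = -25
X(v) = -31/8 (X(v) = (⅛)*(-31) = -31/8)
N(Z, H) = -32 (N(Z, H) = (-5 - 25) - 2 = -30 - 2 = -32)
f(p) = 37 + p (f(p) = p + (5 - 1*(-32)) = p + (5 + 32) = p + 37 = 37 + p)
(1264 + X(23)) + f(-29) = (1264 - 31/8) + (37 - 29) = 10081/8 + 8 = 10145/8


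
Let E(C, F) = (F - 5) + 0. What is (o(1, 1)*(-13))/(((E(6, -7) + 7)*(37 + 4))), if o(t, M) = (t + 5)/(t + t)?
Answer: 39/205 ≈ 0.19024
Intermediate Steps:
E(C, F) = -5 + F (E(C, F) = (-5 + F) + 0 = -5 + F)
o(t, M) = (5 + t)/(2*t) (o(t, M) = (5 + t)/((2*t)) = (5 + t)*(1/(2*t)) = (5 + t)/(2*t))
(o(1, 1)*(-13))/(((E(6, -7) + 7)*(37 + 4))) = (((½)*(5 + 1)/1)*(-13))/((((-5 - 7) + 7)*(37 + 4))) = (((½)*1*6)*(-13))/(((-12 + 7)*41)) = (3*(-13))/((-5*41)) = -39/(-205) = -39*(-1/205) = 39/205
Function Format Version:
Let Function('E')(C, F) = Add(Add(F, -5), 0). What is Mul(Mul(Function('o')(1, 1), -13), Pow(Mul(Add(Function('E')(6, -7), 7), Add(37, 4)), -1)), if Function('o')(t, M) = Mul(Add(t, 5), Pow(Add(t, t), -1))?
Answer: Rational(39, 205) ≈ 0.19024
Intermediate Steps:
Function('E')(C, F) = Add(-5, F) (Function('E')(C, F) = Add(Add(-5, F), 0) = Add(-5, F))
Function('o')(t, M) = Mul(Rational(1, 2), Pow(t, -1), Add(5, t)) (Function('o')(t, M) = Mul(Add(5, t), Pow(Mul(2, t), -1)) = Mul(Add(5, t), Mul(Rational(1, 2), Pow(t, -1))) = Mul(Rational(1, 2), Pow(t, -1), Add(5, t)))
Mul(Mul(Function('o')(1, 1), -13), Pow(Mul(Add(Function('E')(6, -7), 7), Add(37, 4)), -1)) = Mul(Mul(Mul(Rational(1, 2), Pow(1, -1), Add(5, 1)), -13), Pow(Mul(Add(Add(-5, -7), 7), Add(37, 4)), -1)) = Mul(Mul(Mul(Rational(1, 2), 1, 6), -13), Pow(Mul(Add(-12, 7), 41), -1)) = Mul(Mul(3, -13), Pow(Mul(-5, 41), -1)) = Mul(-39, Pow(-205, -1)) = Mul(-39, Rational(-1, 205)) = Rational(39, 205)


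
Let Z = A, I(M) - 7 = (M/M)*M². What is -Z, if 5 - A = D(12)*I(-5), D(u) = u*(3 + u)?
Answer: 5755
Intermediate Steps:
I(M) = 7 + M² (I(M) = 7 + (M/M)*M² = 7 + 1*M² = 7 + M²)
A = -5755 (A = 5 - 12*(3 + 12)*(7 + (-5)²) = 5 - 12*15*(7 + 25) = 5 - 180*32 = 5 - 1*5760 = 5 - 5760 = -5755)
Z = -5755
-Z = -1*(-5755) = 5755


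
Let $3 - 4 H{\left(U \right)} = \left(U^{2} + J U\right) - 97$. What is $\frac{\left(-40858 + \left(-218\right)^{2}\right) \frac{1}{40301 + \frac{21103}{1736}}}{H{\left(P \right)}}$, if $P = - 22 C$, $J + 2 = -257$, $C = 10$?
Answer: $- \frac{9393}{1495105015} \approx -6.2825 \cdot 10^{-6}$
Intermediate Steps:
$J = -259$ ($J = -2 - 257 = -259$)
$P = -220$ ($P = \left(-22\right) 10 = -220$)
$H{\left(U \right)} = 25 - \frac{U^{2}}{4} + \frac{259 U}{4}$ ($H{\left(U \right)} = \frac{3}{4} - \frac{\left(U^{2} - 259 U\right) - 97}{4} = \frac{3}{4} - \frac{-97 + U^{2} - 259 U}{4} = \frac{3}{4} + \left(\frac{97}{4} - \frac{U^{2}}{4} + \frac{259 U}{4}\right) = 25 - \frac{U^{2}}{4} + \frac{259 U}{4}$)
$\frac{\left(-40858 + \left(-218\right)^{2}\right) \frac{1}{40301 + \frac{21103}{1736}}}{H{\left(P \right)}} = \frac{\left(-40858 + \left(-218\right)^{2}\right) \frac{1}{40301 + \frac{21103}{1736}}}{25 - \frac{\left(-220\right)^{2}}{4} + \frac{259}{4} \left(-220\right)} = \frac{\left(-40858 + 47524\right) \frac{1}{40301 + 21103 \cdot \frac{1}{1736}}}{25 - 12100 - 14245} = \frac{6666 \frac{1}{40301 + \frac{21103}{1736}}}{25 - 12100 - 14245} = \frac{6666 \frac{1}{\frac{69983639}{1736}}}{-26320} = 6666 \cdot \frac{1736}{69983639} \left(- \frac{1}{26320}\right) = \frac{1052016}{6362149} \left(- \frac{1}{26320}\right) = - \frac{9393}{1495105015}$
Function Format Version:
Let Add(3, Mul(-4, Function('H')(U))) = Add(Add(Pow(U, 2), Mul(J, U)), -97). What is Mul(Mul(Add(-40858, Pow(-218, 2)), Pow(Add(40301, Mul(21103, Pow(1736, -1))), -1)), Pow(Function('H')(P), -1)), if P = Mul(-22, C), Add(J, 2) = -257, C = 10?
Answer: Rational(-9393, 1495105015) ≈ -6.2825e-6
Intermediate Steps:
J = -259 (J = Add(-2, -257) = -259)
P = -220 (P = Mul(-22, 10) = -220)
Function('H')(U) = Add(25, Mul(Rational(-1, 4), Pow(U, 2)), Mul(Rational(259, 4), U)) (Function('H')(U) = Add(Rational(3, 4), Mul(Rational(-1, 4), Add(Add(Pow(U, 2), Mul(-259, U)), -97))) = Add(Rational(3, 4), Mul(Rational(-1, 4), Add(-97, Pow(U, 2), Mul(-259, U)))) = Add(Rational(3, 4), Add(Rational(97, 4), Mul(Rational(-1, 4), Pow(U, 2)), Mul(Rational(259, 4), U))) = Add(25, Mul(Rational(-1, 4), Pow(U, 2)), Mul(Rational(259, 4), U)))
Mul(Mul(Add(-40858, Pow(-218, 2)), Pow(Add(40301, Mul(21103, Pow(1736, -1))), -1)), Pow(Function('H')(P), -1)) = Mul(Mul(Add(-40858, Pow(-218, 2)), Pow(Add(40301, Mul(21103, Pow(1736, -1))), -1)), Pow(Add(25, Mul(Rational(-1, 4), Pow(-220, 2)), Mul(Rational(259, 4), -220)), -1)) = Mul(Mul(Add(-40858, 47524), Pow(Add(40301, Mul(21103, Rational(1, 1736))), -1)), Pow(Add(25, Mul(Rational(-1, 4), 48400), -14245), -1)) = Mul(Mul(6666, Pow(Add(40301, Rational(21103, 1736)), -1)), Pow(Add(25, -12100, -14245), -1)) = Mul(Mul(6666, Pow(Rational(69983639, 1736), -1)), Pow(-26320, -1)) = Mul(Mul(6666, Rational(1736, 69983639)), Rational(-1, 26320)) = Mul(Rational(1052016, 6362149), Rational(-1, 26320)) = Rational(-9393, 1495105015)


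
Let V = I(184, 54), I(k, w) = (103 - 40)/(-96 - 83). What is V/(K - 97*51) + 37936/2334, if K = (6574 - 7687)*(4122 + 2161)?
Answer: 7919954093131/487272585306 ≈ 16.254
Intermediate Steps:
K = -6992979 (K = -1113*6283 = -6992979)
I(k, w) = -63/179 (I(k, w) = 63/(-179) = 63*(-1/179) = -63/179)
V = -63/179 ≈ -0.35196
V/(K - 97*51) + 37936/2334 = -63/(179*(-6992979 - 97*51)) + 37936/2334 = -63/(179*(-6992979 - 1*4947)) + 37936*(1/2334) = -63/(179*(-6992979 - 4947)) + 18968/1167 = -63/179/(-6997926) + 18968/1167 = -63/179*(-1/6997926) + 18968/1167 = 21/417542918 + 18968/1167 = 7919954093131/487272585306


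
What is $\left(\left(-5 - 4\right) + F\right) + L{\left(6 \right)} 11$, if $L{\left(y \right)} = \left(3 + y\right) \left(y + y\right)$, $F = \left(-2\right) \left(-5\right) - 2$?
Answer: $1187$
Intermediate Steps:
$F = 8$ ($F = 10 - 2 = 8$)
$L{\left(y \right)} = 2 y \left(3 + y\right)$ ($L{\left(y \right)} = \left(3 + y\right) 2 y = 2 y \left(3 + y\right)$)
$\left(\left(-5 - 4\right) + F\right) + L{\left(6 \right)} 11 = \left(\left(-5 - 4\right) + 8\right) + 2 \cdot 6 \left(3 + 6\right) 11 = \left(-9 + 8\right) + 2 \cdot 6 \cdot 9 \cdot 11 = -1 + 108 \cdot 11 = -1 + 1188 = 1187$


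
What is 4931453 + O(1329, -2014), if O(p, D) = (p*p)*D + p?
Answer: -3552276592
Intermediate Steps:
O(p, D) = p + D*p² (O(p, D) = p²*D + p = D*p² + p = p + D*p²)
4931453 + O(1329, -2014) = 4931453 + 1329*(1 - 2014*1329) = 4931453 + 1329*(1 - 2676606) = 4931453 + 1329*(-2676605) = 4931453 - 3557208045 = -3552276592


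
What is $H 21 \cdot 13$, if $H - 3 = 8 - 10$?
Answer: $273$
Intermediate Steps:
$H = 1$ ($H = 3 + \left(8 - 10\right) = 3 - 2 = 1$)
$H 21 \cdot 13 = 1 \cdot 21 \cdot 13 = 21 \cdot 13 = 273$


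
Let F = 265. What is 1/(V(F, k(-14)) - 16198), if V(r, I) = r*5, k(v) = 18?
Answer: -1/14873 ≈ -6.7236e-5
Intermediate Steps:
V(r, I) = 5*r
1/(V(F, k(-14)) - 16198) = 1/(5*265 - 16198) = 1/(1325 - 16198) = 1/(-14873) = -1/14873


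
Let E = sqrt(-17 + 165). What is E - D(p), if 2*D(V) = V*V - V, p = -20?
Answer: -210 + 2*sqrt(37) ≈ -197.83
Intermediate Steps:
E = 2*sqrt(37) (E = sqrt(148) = 2*sqrt(37) ≈ 12.166)
D(V) = V**2/2 - V/2 (D(V) = (V*V - V)/2 = (V**2 - V)/2 = V**2/2 - V/2)
E - D(p) = 2*sqrt(37) - (-20)*(-1 - 20)/2 = 2*sqrt(37) - (-20)*(-21)/2 = 2*sqrt(37) - 1*210 = 2*sqrt(37) - 210 = -210 + 2*sqrt(37)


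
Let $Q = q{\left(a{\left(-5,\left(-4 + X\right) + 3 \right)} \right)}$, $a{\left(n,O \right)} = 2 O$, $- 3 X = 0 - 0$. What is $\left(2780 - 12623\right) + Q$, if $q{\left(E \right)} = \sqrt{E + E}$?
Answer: $-9843 + 2 i \approx -9843.0 + 2.0 i$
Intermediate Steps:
$X = 0$ ($X = - \frac{0 - 0}{3} = - \frac{0 + 0}{3} = \left(- \frac{1}{3}\right) 0 = 0$)
$q{\left(E \right)} = \sqrt{2} \sqrt{E}$ ($q{\left(E \right)} = \sqrt{2 E} = \sqrt{2} \sqrt{E}$)
$Q = 2 i$ ($Q = \sqrt{2} \sqrt{2 \left(\left(-4 + 0\right) + 3\right)} = \sqrt{2} \sqrt{2 \left(-4 + 3\right)} = \sqrt{2} \sqrt{2 \left(-1\right)} = \sqrt{2} \sqrt{-2} = \sqrt{2} i \sqrt{2} = 2 i \approx 2.0 i$)
$\left(2780 - 12623\right) + Q = \left(2780 - 12623\right) + 2 i = -9843 + 2 i$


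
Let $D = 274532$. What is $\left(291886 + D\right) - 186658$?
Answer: $379760$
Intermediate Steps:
$\left(291886 + D\right) - 186658 = \left(291886 + 274532\right) - 186658 = 566418 - 186658 = 379760$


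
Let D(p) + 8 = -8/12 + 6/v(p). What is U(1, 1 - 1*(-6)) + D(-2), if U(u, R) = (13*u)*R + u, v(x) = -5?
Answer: 1232/15 ≈ 82.133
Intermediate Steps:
U(u, R) = u + 13*R*u (U(u, R) = 13*R*u + u = u + 13*R*u)
D(p) = -148/15 (D(p) = -8 + (-8/12 + 6/(-5)) = -8 + (-8*1/12 + 6*(-⅕)) = -8 + (-⅔ - 6/5) = -8 - 28/15 = -148/15)
U(1, 1 - 1*(-6)) + D(-2) = 1*(1 + 13*(1 - 1*(-6))) - 148/15 = 1*(1 + 13*(1 + 6)) - 148/15 = 1*(1 + 13*7) - 148/15 = 1*(1 + 91) - 148/15 = 1*92 - 148/15 = 92 - 148/15 = 1232/15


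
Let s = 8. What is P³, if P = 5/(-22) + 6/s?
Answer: 12167/85184 ≈ 0.14283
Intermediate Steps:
P = 23/44 (P = 5/(-22) + 6/8 = 5*(-1/22) + 6*(⅛) = -5/22 + ¾ = 23/44 ≈ 0.52273)
P³ = (23/44)³ = 12167/85184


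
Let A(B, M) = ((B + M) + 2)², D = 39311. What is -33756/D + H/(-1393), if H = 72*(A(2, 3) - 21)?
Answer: -18039012/7822889 ≈ -2.3059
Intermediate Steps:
A(B, M) = (2 + B + M)²
H = 2016 (H = 72*((2 + 2 + 3)² - 21) = 72*(7² - 21) = 72*(49 - 21) = 72*28 = 2016)
-33756/D + H/(-1393) = -33756/39311 + 2016/(-1393) = -33756*1/39311 + 2016*(-1/1393) = -33756/39311 - 288/199 = -18039012/7822889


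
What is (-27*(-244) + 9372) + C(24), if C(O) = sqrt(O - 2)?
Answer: 15960 + sqrt(22) ≈ 15965.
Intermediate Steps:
C(O) = sqrt(-2 + O)
(-27*(-244) + 9372) + C(24) = (-27*(-244) + 9372) + sqrt(-2 + 24) = (6588 + 9372) + sqrt(22) = 15960 + sqrt(22)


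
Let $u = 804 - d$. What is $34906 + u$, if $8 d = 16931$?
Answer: $\frac{268749}{8} \approx 33594.0$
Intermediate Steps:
$d = \frac{16931}{8}$ ($d = \frac{1}{8} \cdot 16931 = \frac{16931}{8} \approx 2116.4$)
$u = - \frac{10499}{8}$ ($u = 804 - \frac{16931}{8} = - \frac{10499}{8} \approx -1312.4$)
$34906 + u = 34906 - \frac{10499}{8} = \frac{268749}{8}$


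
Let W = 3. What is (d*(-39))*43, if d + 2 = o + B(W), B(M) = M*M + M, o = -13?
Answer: 5031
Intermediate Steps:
B(M) = M + M² (B(M) = M² + M = M + M²)
d = -3 (d = -2 + (-13 + 3*(1 + 3)) = -2 + (-13 + 3*4) = -2 + (-13 + 12) = -2 - 1 = -3)
(d*(-39))*43 = -3*(-39)*43 = 117*43 = 5031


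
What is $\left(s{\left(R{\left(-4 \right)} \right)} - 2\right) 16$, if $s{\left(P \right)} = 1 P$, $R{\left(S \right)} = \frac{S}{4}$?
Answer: $-48$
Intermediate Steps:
$R{\left(S \right)} = \frac{S}{4}$ ($R{\left(S \right)} = S \frac{1}{4} = \frac{S}{4}$)
$s{\left(P \right)} = P$
$\left(s{\left(R{\left(-4 \right)} \right)} - 2\right) 16 = \left(\frac{1}{4} \left(-4\right) - 2\right) 16 = \left(-1 - 2\right) 16 = \left(-3\right) 16 = -48$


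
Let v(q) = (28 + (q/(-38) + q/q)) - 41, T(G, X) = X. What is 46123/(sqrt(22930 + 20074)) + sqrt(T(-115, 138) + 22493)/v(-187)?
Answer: -38*sqrt(22631)/269 + 46123*sqrt(10751)/21502 ≈ 201.16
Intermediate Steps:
v(q) = -12 - q/38 (v(q) = (28 + (q*(-1/38) + 1)) - 41 = (28 + (-q/38 + 1)) - 41 = (28 + (1 - q/38)) - 41 = (29 - q/38) - 41 = -12 - q/38)
46123/(sqrt(22930 + 20074)) + sqrt(T(-115, 138) + 22493)/v(-187) = 46123/(sqrt(22930 + 20074)) + sqrt(138 + 22493)/(-12 - 1/38*(-187)) = 46123/(sqrt(43004)) + sqrt(22631)/(-12 + 187/38) = 46123/((2*sqrt(10751))) + sqrt(22631)/(-269/38) = 46123*(sqrt(10751)/21502) + sqrt(22631)*(-38/269) = 46123*sqrt(10751)/21502 - 38*sqrt(22631)/269 = -38*sqrt(22631)/269 + 46123*sqrt(10751)/21502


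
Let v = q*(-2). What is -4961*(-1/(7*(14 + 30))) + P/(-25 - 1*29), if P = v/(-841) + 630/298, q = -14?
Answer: 1522237291/94733604 ≈ 16.069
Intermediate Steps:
v = 28 (v = -14*(-2) = 28)
P = 260743/125309 (P = 28/(-841) + 630/298 = 28*(-1/841) + 630*(1/298) = -28/841 + 315/149 = 260743/125309 ≈ 2.0808)
-4961*(-1/(7*(14 + 30))) + P/(-25 - 1*29) = -4961*(-1/(7*(14 + 30))) + 260743/(125309*(-25 - 1*29)) = -4961/(44*(-7)) + 260743/(125309*(-25 - 29)) = -4961/(-308) + (260743/125309)/(-54) = -4961*(-1/308) + (260743/125309)*(-1/54) = 451/28 - 260743/6766686 = 1522237291/94733604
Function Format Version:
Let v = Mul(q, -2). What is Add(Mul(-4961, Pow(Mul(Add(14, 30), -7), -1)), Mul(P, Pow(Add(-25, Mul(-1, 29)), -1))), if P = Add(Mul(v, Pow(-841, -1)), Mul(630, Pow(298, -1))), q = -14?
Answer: Rational(1522237291, 94733604) ≈ 16.069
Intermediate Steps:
v = 28 (v = Mul(-14, -2) = 28)
P = Rational(260743, 125309) (P = Add(Mul(28, Pow(-841, -1)), Mul(630, Pow(298, -1))) = Add(Mul(28, Rational(-1, 841)), Mul(630, Rational(1, 298))) = Add(Rational(-28, 841), Rational(315, 149)) = Rational(260743, 125309) ≈ 2.0808)
Add(Mul(-4961, Pow(Mul(Add(14, 30), -7), -1)), Mul(P, Pow(Add(-25, Mul(-1, 29)), -1))) = Add(Mul(-4961, Pow(Mul(Add(14, 30), -7), -1)), Mul(Rational(260743, 125309), Pow(Add(-25, Mul(-1, 29)), -1))) = Add(Mul(-4961, Pow(Mul(44, -7), -1)), Mul(Rational(260743, 125309), Pow(Add(-25, -29), -1))) = Add(Mul(-4961, Pow(-308, -1)), Mul(Rational(260743, 125309), Pow(-54, -1))) = Add(Mul(-4961, Rational(-1, 308)), Mul(Rational(260743, 125309), Rational(-1, 54))) = Add(Rational(451, 28), Rational(-260743, 6766686)) = Rational(1522237291, 94733604)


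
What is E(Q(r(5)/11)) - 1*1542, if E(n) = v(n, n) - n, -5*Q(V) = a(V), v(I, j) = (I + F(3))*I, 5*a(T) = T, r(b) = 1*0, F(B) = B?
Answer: -1542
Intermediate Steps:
r(b) = 0
a(T) = T/5
v(I, j) = I*(3 + I) (v(I, j) = (I + 3)*I = (3 + I)*I = I*(3 + I))
Q(V) = -V/25
E(n) = -n + n*(3 + n) (E(n) = n*(3 + n) - n = -n + n*(3 + n))
E(Q(r(5)/11)) - 1*1542 = (-0/11)*(2 - 0/11) - 1*1542 = (-0/11)*(2 - 0/11) - 1542 = (-1/25*0)*(2 - 1/25*0) - 1542 = 0*(2 + 0) - 1542 = 0*2 - 1542 = 0 - 1542 = -1542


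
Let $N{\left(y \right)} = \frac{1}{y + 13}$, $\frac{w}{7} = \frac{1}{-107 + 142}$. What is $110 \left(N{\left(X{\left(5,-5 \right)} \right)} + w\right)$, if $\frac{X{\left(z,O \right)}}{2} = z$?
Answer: $\frac{616}{23} \approx 26.783$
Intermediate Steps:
$w = \frac{1}{5}$ ($w = \frac{7}{-107 + 142} = \frac{7}{35} = 7 \cdot \frac{1}{35} = \frac{1}{5} \approx 0.2$)
$X{\left(z,O \right)} = 2 z$
$N{\left(y \right)} = \frac{1}{13 + y}$
$110 \left(N{\left(X{\left(5,-5 \right)} \right)} + w\right) = 110 \left(\frac{1}{13 + 2 \cdot 5} + \frac{1}{5}\right) = 110 \left(\frac{1}{13 + 10} + \frac{1}{5}\right) = 110 \left(\frac{1}{23} + \frac{1}{5}\right) = 110 \cdot \frac{28}{115} = \frac{616}{23}$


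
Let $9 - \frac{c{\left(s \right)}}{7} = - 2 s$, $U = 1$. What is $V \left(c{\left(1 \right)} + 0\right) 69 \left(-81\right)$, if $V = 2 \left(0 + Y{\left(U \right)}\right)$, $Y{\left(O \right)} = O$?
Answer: $-860706$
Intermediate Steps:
$V = 2$ ($V = 2 \left(0 + 1\right) = 2 \cdot 1 = 2$)
$c{\left(s \right)} = 63 + 14 s$ ($c{\left(s \right)} = 63 - 7 \left(- 2 s\right) = 63 + 14 s$)
$V \left(c{\left(1 \right)} + 0\right) 69 \left(-81\right) = 2 \left(\left(63 + 14 \cdot 1\right) + 0\right) 69 \left(-81\right) = 2 \left(\left(63 + 14\right) + 0\right) 69 \left(-81\right) = 2 \left(77 + 0\right) 69 \left(-81\right) = 2 \cdot 77 \cdot 69 \left(-81\right) = 154 \cdot 69 \left(-81\right) = 10626 \left(-81\right) = -860706$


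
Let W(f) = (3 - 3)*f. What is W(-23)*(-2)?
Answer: 0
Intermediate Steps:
W(f) = 0 (W(f) = 0*f = 0)
W(-23)*(-2) = 0*(-2) = 0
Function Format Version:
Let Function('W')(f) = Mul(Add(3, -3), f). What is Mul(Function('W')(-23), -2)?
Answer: 0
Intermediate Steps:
Function('W')(f) = 0 (Function('W')(f) = Mul(0, f) = 0)
Mul(Function('W')(-23), -2) = Mul(0, -2) = 0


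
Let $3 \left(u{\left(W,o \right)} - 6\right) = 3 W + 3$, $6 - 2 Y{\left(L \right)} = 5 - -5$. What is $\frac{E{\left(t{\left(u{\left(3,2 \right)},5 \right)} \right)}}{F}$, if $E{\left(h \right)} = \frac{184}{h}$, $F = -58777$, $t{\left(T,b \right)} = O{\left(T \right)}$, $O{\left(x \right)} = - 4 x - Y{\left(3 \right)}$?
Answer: $\frac{92}{1116763} \approx 8.2381 \cdot 10^{-5}$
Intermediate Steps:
$Y{\left(L \right)} = -2$ ($Y{\left(L \right)} = 3 - \frac{5 - -5}{2} = 3 - \frac{5 + 5}{2} = 3 - 5 = -2$)
$u{\left(W,o \right)} = 7 + W$ ($u{\left(W,o \right)} = 6 + \frac{3 W + 3}{3} = 6 + \frac{3 + 3 W}{3} = 6 + \left(1 + W\right) = 7 + W$)
$O{\left(x \right)} = 2 - 4 x$ ($O{\left(x \right)} = - 4 x - -2 = - 4 x + 2 = 2 - 4 x$)
$t{\left(T,b \right)} = 2 - 4 T$
$\frac{E{\left(t{\left(u{\left(3,2 \right)},5 \right)} \right)}}{F} = \frac{184 \frac{1}{2 - 4 \left(7 + 3\right)}}{-58777} = \frac{184}{2 - 40} \left(- \frac{1}{58777}\right) = \frac{184}{-38} \left(- \frac{1}{58777}\right) = 184 \left(- \frac{1}{38}\right) \left(- \frac{1}{58777}\right) = \left(- \frac{92}{19}\right) \left(- \frac{1}{58777}\right) = \frac{92}{1116763}$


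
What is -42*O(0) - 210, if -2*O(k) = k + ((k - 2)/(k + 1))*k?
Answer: -210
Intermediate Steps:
O(k) = -k/2 - k*(-2 + k)/(2*(1 + k)) (O(k) = -(k + ((k - 2)/(k + 1))*k)/2 = -(k + ((-2 + k)/(1 + k))*k)/2 = -(k + k*(-2 + k)/(1 + k))/2 = -k/2 - k*(-2 + k)/(2*(1 + k)))
-42*O(0) - 210 = -21*0*(1 - 2*0)/(1 + 0) - 210 = -21*0*(1 + 0)/1 - 210 = -21*0 - 210 = -42*0 - 210 = 0 - 210 = -210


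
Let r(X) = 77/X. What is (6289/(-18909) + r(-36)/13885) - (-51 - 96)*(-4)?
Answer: -68652277613/116689540 ≈ -588.33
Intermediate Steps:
(6289/(-18909) + r(-36)/13885) - (-51 - 96)*(-4) = (6289/(-18909) + (77/(-36))/13885) - (-51 - 96)*(-4) = (6289*(-1/18909) + (77*(-1/36))*(1/13885)) - (-147)*(-4) = (-6289/18909 - 77/36*1/13885) - 1*588 = (-6289/18909 - 77/499860) - 588 = -38828093/116689540 - 588 = -68652277613/116689540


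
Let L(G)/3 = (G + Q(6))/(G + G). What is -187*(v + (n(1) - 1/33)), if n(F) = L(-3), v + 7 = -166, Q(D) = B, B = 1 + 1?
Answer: 193579/6 ≈ 32263.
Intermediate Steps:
B = 2
Q(D) = 2
v = -173 (v = -7 - 166 = -173)
L(G) = 3*(2 + G)/(2*G) (L(G) = 3*((G + 2)/(G + G)) = 3*((2 + G)/((2*G))) = 3*((2 + G)*(1/(2*G))) = 3*((2 + G)/(2*G)) = 3*(2 + G)/(2*G))
n(F) = ½ (n(F) = 3/2 + 3/(-3) = 3/2 + 3*(-⅓) = 3/2 - 1 = ½)
-187*(v + (n(1) - 1/33)) = -187*(-173 + (½ - 1/33)) = -187*(-173 + 31/66) = -187*(-11387/66) = 193579/6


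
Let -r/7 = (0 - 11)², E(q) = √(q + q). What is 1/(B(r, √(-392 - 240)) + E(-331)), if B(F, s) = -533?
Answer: -533/284751 - I*√662/284751 ≈ -0.0018718 - 9.0357e-5*I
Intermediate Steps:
E(q) = √2*√q (E(q) = √(2*q) = √2*√q)
r = -847 (r = -7*(0 - 11)² = -7*(-11)² = -7*121 = -847)
1/(B(r, √(-392 - 240)) + E(-331)) = 1/(-533 + √2*√(-331)) = 1/(-533 + √2*(I*√331)) = 1/(-533 + I*√662)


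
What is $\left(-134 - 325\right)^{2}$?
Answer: $210681$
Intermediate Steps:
$\left(-134 - 325\right)^{2} = \left(-459\right)^{2} = 210681$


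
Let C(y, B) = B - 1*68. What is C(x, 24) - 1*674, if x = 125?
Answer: -718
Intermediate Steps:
C(y, B) = -68 + B (C(y, B) = B - 68 = -68 + B)
C(x, 24) - 1*674 = (-68 + 24) - 1*674 = -44 - 674 = -718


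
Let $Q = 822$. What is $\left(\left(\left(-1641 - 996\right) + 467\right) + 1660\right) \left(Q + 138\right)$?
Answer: $-489600$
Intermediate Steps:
$\left(\left(\left(-1641 - 996\right) + 467\right) + 1660\right) \left(Q + 138\right) = \left(\left(\left(-1641 - 996\right) + 467\right) + 1660\right) \left(822 + 138\right) = \left(\left(-2637 + 467\right) + 1660\right) 960 = \left(-2170 + 1660\right) 960 = \left(-510\right) 960 = -489600$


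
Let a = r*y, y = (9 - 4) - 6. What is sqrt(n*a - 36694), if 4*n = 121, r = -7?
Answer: I*sqrt(145929)/2 ≈ 191.0*I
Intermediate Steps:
y = -1 (y = 5 - 6 = -1)
n = 121/4 (n = (1/4)*121 = 121/4 ≈ 30.250)
a = 7 (a = -7*(-1) = 7)
sqrt(n*a - 36694) = sqrt((121/4)*7 - 36694) = sqrt(847/4 - 36694) = sqrt(-145929/4) = I*sqrt(145929)/2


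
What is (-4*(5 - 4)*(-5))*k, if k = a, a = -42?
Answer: -840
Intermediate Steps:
k = -42
(-4*(5 - 4)*(-5))*k = -4*(5 - 4)*(-5)*(-42) = -4*(-5)*(-42) = 20*(-42) = -840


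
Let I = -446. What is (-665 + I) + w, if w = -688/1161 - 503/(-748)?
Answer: -22436143/20196 ≈ -1110.9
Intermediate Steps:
w = 1613/20196 (w = -688*1/1161 - 503*(-1/748) = -16/27 + 503/748 = 1613/20196 ≈ 0.079867)
(-665 + I) + w = (-665 - 446) + 1613/20196 = -1111 + 1613/20196 = -22436143/20196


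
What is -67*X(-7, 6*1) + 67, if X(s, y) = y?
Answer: -335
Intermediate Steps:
-67*X(-7, 6*1) + 67 = -402 + 67 = -335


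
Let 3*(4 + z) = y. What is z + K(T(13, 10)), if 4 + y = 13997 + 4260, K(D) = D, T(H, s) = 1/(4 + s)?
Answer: 255377/42 ≈ 6080.4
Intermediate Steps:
y = 18253 (y = -4 + (13997 + 4260) = -4 + 18257 = 18253)
z = 18241/3 (z = -4 + (⅓)*18253 = -4 + 18253/3 = 18241/3 ≈ 6080.3)
z + K(T(13, 10)) = 18241/3 + 1/(4 + 10) = 18241/3 + 1/14 = 255377/42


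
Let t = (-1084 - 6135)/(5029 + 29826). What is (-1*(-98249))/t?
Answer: -3424468895/7219 ≈ -4.7437e+5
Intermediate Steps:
t = -7219/34855 ≈ -0.20712
(-1*(-98249))/t = (-1*(-98249))/(-7219/34855) = 98249*(-34855/7219) = -3424468895/7219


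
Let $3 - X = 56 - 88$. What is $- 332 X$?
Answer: $-11620$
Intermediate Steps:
$X = 35$ ($X = 3 - \left(56 - 88\right) = 3 - -32 = 3 + 32 = 35$)
$- 332 X = \left(-332\right) 35 = -11620$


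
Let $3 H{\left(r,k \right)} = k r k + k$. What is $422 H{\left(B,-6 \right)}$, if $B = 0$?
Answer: $-844$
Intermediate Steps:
$H{\left(r,k \right)} = \frac{k}{3} + \frac{r k^{2}}{3}$ ($H{\left(r,k \right)} = \frac{k r k + k}{3} = \frac{r k^{2} + k}{3} = \frac{k + r k^{2}}{3} = \frac{k}{3} + \frac{r k^{2}}{3}$)
$422 H{\left(B,-6 \right)} = 422 \cdot \frac{1}{3} \left(-6\right) \left(1 - 0\right) = 422 \cdot \frac{1}{3} \left(-6\right) \left(1 + 0\right) = 422 \cdot \frac{1}{3} \left(-6\right) 1 = 422 \left(-2\right) = -844$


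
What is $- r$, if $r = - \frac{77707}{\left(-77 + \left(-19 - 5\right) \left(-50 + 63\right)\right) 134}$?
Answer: $- \frac{77707}{52126} \approx -1.4908$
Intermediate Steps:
$r = \frac{77707}{52126}$ ($r = - \frac{77707}{\left(-77 + \left(-19 - 5\right) 13\right) 134} = - \frac{77707}{\left(-77 - 312\right) 134} = - \frac{77707}{\left(-389\right) 134} = - \frac{77707}{-52126} = \left(-77707\right) \left(- \frac{1}{52126}\right) = \frac{77707}{52126} \approx 1.4908$)
$- r = \left(-1\right) \frac{77707}{52126} = - \frac{77707}{52126}$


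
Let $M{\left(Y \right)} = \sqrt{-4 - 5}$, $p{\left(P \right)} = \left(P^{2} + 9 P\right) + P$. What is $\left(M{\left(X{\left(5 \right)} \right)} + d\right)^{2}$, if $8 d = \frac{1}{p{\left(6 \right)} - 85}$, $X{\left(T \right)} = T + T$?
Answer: $- \frac{69695}{7744} + \frac{3 i}{44} \approx -8.9999 + 0.068182 i$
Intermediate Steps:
$X{\left(T \right)} = 2 T$
$p{\left(P \right)} = P^{2} + 10 P$
$M{\left(Y \right)} = 3 i$ ($M{\left(Y \right)} = \sqrt{-9} = 3 i$)
$d = \frac{1}{88}$ ($d = \frac{1}{8 \left(6 \left(10 + 6\right) - 85\right)} = \frac{1}{8 \left(6 \cdot 16 - 85\right)} = \frac{1}{8 \left(96 - 85\right)} = \frac{1}{8 \cdot 11} = \frac{1}{8} \cdot \frac{1}{11} = \frac{1}{88} \approx 0.011364$)
$\left(M{\left(X{\left(5 \right)} \right)} + d\right)^{2} = \left(3 i + \frac{1}{88}\right)^{2} = \left(\frac{1}{88} + 3 i\right)^{2}$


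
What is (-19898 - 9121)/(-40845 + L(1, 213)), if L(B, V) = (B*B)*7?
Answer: 29019/40838 ≈ 0.71059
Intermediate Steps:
L(B, V) = 7*B² (L(B, V) = B²*7 = 7*B²)
(-19898 - 9121)/(-40845 + L(1, 213)) = (-19898 - 9121)/(-40845 + 7*1²) = -29019/(-40845 + 7*1) = -29019/(-40845 + 7) = -29019/(-40838) = -29019*(-1/40838) = 29019/40838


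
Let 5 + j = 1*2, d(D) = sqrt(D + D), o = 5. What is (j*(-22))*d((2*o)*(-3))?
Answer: 132*I*sqrt(15) ≈ 511.23*I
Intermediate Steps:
d(D) = sqrt(2)*sqrt(D) (d(D) = sqrt(2*D) = sqrt(2)*sqrt(D))
j = -3 (j = -5 + 1*2 = -5 + 2 = -3)
(j*(-22))*d((2*o)*(-3)) = (-3*(-22))*(sqrt(2)*sqrt((2*5)*(-3))) = 66*(sqrt(2)*sqrt(10*(-3))) = 66*(sqrt(2)*sqrt(-30)) = 66*(sqrt(2)*(I*sqrt(30))) = 66*(2*I*sqrt(15)) = 132*I*sqrt(15)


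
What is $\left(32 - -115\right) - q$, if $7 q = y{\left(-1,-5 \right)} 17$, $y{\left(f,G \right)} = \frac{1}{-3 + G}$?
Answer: $\frac{8249}{56} \approx 147.3$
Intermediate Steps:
$q = - \frac{17}{56}$ ($q = \frac{\frac{1}{-3 - 5} \cdot 17}{7} = \frac{\frac{1}{-8} \cdot 17}{7} = \frac{\left(- \frac{1}{8}\right) 17}{7} = \frac{1}{7} \left(- \frac{17}{8}\right) = - \frac{17}{56} \approx -0.30357$)
$\left(32 - -115\right) - q = \left(32 - -115\right) - - \frac{17}{56} = \left(32 + 115\right) + \frac{17}{56} = 147 + \frac{17}{56} = \frac{8249}{56}$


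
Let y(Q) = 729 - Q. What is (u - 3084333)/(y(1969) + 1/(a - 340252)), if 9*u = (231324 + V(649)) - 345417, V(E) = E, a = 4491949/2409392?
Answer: 22849714383177202235/9148922877643128 ≈ 2497.5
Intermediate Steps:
a = 4491949/2409392 (a = 4491949*(1/2409392) = 4491949/2409392 ≈ 1.8643)
u = -113444/9 (u = ((231324 + 649) - 345417)/9 = (231973 - 345417)/9 = (1/9)*(-113444) = -113444/9 ≈ -12605.)
(u - 3084333)/(y(1969) + 1/(a - 340252)) = (-113444/9 - 3084333)/((729 - 1*1969) + 1/(4491949/2409392 - 340252)) = -27872441/(9*((729 - 1969) + 1/(-819795954835/2409392))) = -27872441/(9*(-1240 - 2409392/819795954835)) = -27872441/(9*(-1016546986404792/819795954835)) = -27872441/9*(-819795954835/1016546986404792) = 22849714383177202235/9148922877643128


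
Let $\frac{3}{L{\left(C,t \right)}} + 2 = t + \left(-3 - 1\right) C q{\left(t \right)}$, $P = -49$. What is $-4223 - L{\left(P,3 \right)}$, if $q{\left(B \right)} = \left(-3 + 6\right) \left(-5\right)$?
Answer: $- \frac{12411394}{2939} \approx -4223.0$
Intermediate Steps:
$q{\left(B \right)} = -15$ ($q{\left(B \right)} = 3 \left(-5\right) = -15$)
$L{\left(C,t \right)} = \frac{3}{-2 + t + 60 C}$ ($L{\left(C,t \right)} = \frac{3}{-2 + \left(t + \left(-3 - 1\right) C \left(-15\right)\right)} = \frac{3}{-2 + \left(t + - 4 C \left(-15\right)\right)} = \frac{3}{-2 + \left(t + 60 C\right)} = \frac{3}{-2 + t + 60 C}$)
$-4223 - L{\left(P,3 \right)} = -4223 - \frac{3}{-2 + 3 + 60 \left(-49\right)} = -4223 - \frac{3}{-2 + 3 - 2940} = -4223 - \frac{3}{-2939} = -4223 - 3 \left(- \frac{1}{2939}\right) = -4223 - - \frac{3}{2939} = -4223 + \frac{3}{2939} = - \frac{12411394}{2939}$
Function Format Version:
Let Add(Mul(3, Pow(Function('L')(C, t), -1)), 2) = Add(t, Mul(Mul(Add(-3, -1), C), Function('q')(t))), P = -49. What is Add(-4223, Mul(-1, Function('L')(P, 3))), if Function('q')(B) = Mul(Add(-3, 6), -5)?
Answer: Rational(-12411394, 2939) ≈ -4223.0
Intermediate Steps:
Function('q')(B) = -15 (Function('q')(B) = Mul(3, -5) = -15)
Function('L')(C, t) = Mul(3, Pow(Add(-2, t, Mul(60, C)), -1)) (Function('L')(C, t) = Mul(3, Pow(Add(-2, Add(t, Mul(Mul(Add(-3, -1), C), -15))), -1)) = Mul(3, Pow(Add(-2, Add(t, Mul(Mul(-4, C), -15))), -1)) = Mul(3, Pow(Add(-2, Add(t, Mul(60, C))), -1)) = Mul(3, Pow(Add(-2, t, Mul(60, C)), -1)))
Add(-4223, Mul(-1, Function('L')(P, 3))) = Add(-4223, Mul(-1, Mul(3, Pow(Add(-2, 3, Mul(60, -49)), -1)))) = Add(-4223, Mul(-1, Mul(3, Pow(Add(-2, 3, -2940), -1)))) = Add(-4223, Mul(-1, Mul(3, Pow(-2939, -1)))) = Add(-4223, Mul(-1, Mul(3, Rational(-1, 2939)))) = Add(-4223, Mul(-1, Rational(-3, 2939))) = Add(-4223, Rational(3, 2939)) = Rational(-12411394, 2939)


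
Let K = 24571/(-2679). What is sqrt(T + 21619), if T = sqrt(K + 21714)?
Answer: sqrt(155160449379 + 2679*sqrt(155776442565))/2679 ≈ 147.53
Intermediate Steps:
K = -24571/2679 (K = 24571*(-1/2679) = -24571/2679 ≈ -9.1717)
T = sqrt(155776442565)/2679 (T = sqrt(-24571/2679 + 21714) = sqrt(58147235/2679) = sqrt(155776442565)/2679 ≈ 147.33)
sqrt(T + 21619) = sqrt(sqrt(155776442565)/2679 + 21619) = sqrt(21619 + sqrt(155776442565)/2679)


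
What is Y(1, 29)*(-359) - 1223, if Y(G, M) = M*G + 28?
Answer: -21686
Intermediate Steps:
Y(G, M) = 28 + G*M (Y(G, M) = G*M + 28 = 28 + G*M)
Y(1, 29)*(-359) - 1223 = (28 + 1*29)*(-359) - 1223 = (28 + 29)*(-359) - 1223 = 57*(-359) - 1223 = -20463 - 1223 = -21686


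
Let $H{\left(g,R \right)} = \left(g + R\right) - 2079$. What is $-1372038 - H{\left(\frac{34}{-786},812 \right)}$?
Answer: $- \frac{538712986}{393} \approx -1.3708 \cdot 10^{6}$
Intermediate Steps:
$H{\left(g,R \right)} = -2079 + R + g$ ($H{\left(g,R \right)} = \left(R + g\right) - 2079 = -2079 + R + g$)
$-1372038 - H{\left(\frac{34}{-786},812 \right)} = -1372038 - \left(-2079 + 812 + \frac{34}{-786}\right) = -1372038 - \left(-2079 + 812 + 34 \left(- \frac{1}{786}\right)\right) = -1372038 - \left(-2079 + 812 - \frac{17}{393}\right) = -1372038 - - \frac{497948}{393} = -1372038 + \frac{497948}{393} = - \frac{538712986}{393}$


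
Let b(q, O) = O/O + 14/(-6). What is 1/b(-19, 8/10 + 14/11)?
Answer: -¾ ≈ -0.75000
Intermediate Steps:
b(q, O) = -4/3 (b(q, O) = 1 + 14*(-⅙) = 1 - 7/3 = -4/3)
1/b(-19, 8/10 + 14/11) = 1/(-4/3) = -¾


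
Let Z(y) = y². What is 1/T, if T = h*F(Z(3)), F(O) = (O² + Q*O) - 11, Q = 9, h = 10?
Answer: 1/1510 ≈ 0.00066225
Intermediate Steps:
F(O) = -11 + O² + 9*O (F(O) = (O² + 9*O) - 11 = -11 + O² + 9*O)
T = 1510 (T = 10*(-11 + (3²)² + 9*3²) = 10*(-11 + 9² + 9*9) = 10*(-11 + 81 + 81) = 10*151 = 1510)
1/T = 1/1510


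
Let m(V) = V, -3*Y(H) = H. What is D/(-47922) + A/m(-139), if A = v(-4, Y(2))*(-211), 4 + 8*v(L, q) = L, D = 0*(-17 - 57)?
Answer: -211/139 ≈ -1.5180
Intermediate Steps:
Y(H) = -H/3
D = 0 (D = 0*(-74) = 0)
v(L, q) = -½ + L/8
A = 211 (A = (-½ + (⅛)*(-4))*(-211) = (-½ - ½)*(-211) = -1*(-211) = 211)
D/(-47922) + A/m(-139) = 0/(-47922) + 211/(-139) = 0*(-1/47922) + 211*(-1/139) = 0 - 211/139 = -211/139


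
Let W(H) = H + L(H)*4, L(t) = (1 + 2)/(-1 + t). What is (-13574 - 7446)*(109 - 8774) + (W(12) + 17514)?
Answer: 2003714098/11 ≈ 1.8216e+8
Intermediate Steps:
L(t) = 3/(-1 + t)
W(H) = H + 12/(-1 + H) (W(H) = H + (3/(-1 + H))*4 = H + 12/(-1 + H))
(-13574 - 7446)*(109 - 8774) + (W(12) + 17514) = (-13574 - 7446)*(109 - 8774) + ((12 + 12*(-1 + 12))/(-1 + 12) + 17514) = -21020*(-8665) + ((12 + 12*11)/11 + 17514) = 182138300 + ((12 + 132)/11 + 17514) = 182138300 + ((1/11)*144 + 17514) = 182138300 + (144/11 + 17514) = 182138300 + 192798/11 = 2003714098/11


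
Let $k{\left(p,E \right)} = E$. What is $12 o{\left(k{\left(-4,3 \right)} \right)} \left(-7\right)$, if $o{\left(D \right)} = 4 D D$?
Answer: $-3024$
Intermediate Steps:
$o{\left(D \right)} = 4 D^{2}$
$12 o{\left(k{\left(-4,3 \right)} \right)} \left(-7\right) = 12 \cdot 4 \cdot 3^{2} \left(-7\right) = 12 \cdot 4 \cdot 9 \left(-7\right) = 12 \cdot 36 \left(-7\right) = 432 \left(-7\right) = -3024$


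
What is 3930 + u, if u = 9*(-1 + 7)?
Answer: 3984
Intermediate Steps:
u = 54 (u = 9*6 = 54)
3930 + u = 3930 + 54 = 3984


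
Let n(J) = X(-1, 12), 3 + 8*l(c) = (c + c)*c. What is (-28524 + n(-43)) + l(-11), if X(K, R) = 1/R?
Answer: -683857/24 ≈ -28494.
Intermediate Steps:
l(c) = -3/8 + c²/4 (l(c) = -3/8 + ((c + c)*c)/8 = -3/8 + ((2*c)*c)/8 = -3/8 + (2*c²)/8 = -3/8 + c²/4)
n(J) = 1/12
(-28524 + n(-43)) + l(-11) = (-28524 + 1/12) + (-3/8 + (¼)*(-11)²) = -342287/12 + (-3/8 + (¼)*121) = -342287/12 + (-3/8 + 121/4) = -342287/12 + 239/8 = -683857/24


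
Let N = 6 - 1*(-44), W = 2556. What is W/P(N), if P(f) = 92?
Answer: 639/23 ≈ 27.783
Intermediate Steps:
N = 50 (N = 6 + 44 = 50)
W/P(N) = 2556/92 = 2556*(1/92) = 639/23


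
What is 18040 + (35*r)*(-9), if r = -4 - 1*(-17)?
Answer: 13945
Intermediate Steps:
r = 13 (r = -4 + 17 = 13)
18040 + (35*r)*(-9) = 18040 + (35*13)*(-9) = 18040 + 455*(-9) = 18040 - 4095 = 13945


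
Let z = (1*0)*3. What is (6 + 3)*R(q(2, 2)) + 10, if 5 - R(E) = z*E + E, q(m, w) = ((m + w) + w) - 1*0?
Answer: 1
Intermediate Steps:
z = 0 (z = 0*3 = 0)
q(m, w) = m + 2*w (q(m, w) = (m + 2*w) + 0 = m + 2*w)
R(E) = 5 - E (R(E) = 5 - (0*E + E) = 5 - (0 + E) = 5 - E)
(6 + 3)*R(q(2, 2)) + 10 = (6 + 3)*(5 - (2 + 2*2)) + 10 = 9*(5 - (2 + 4)) + 10 = 9*(5 - 1*6) + 10 = 9*(5 - 6) + 10 = 9*(-1) + 10 = -9 + 10 = 1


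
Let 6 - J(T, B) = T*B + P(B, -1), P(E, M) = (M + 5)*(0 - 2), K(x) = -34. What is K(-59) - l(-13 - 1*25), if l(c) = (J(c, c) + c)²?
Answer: -2155058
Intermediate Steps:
P(E, M) = -10 - 2*M (P(E, M) = (5 + M)*(-2) = -10 - 2*M)
J(T, B) = 14 - B*T (J(T, B) = 6 - (T*B + (-10 - 2*(-1))) = 6 - (B*T + (-10 + 2)) = 6 - (B*T - 8) = 6 - (-8 + B*T) = 6 + (8 - B*T) = 14 - B*T)
l(c) = (14 + c - c²)² (l(c) = ((14 - c*c) + c)² = ((14 - c²) + c)² = (14 + c - c²)²)
K(-59) - l(-13 - 1*25) = -34 - (14 + (-13 - 1*25) - (-13 - 1*25)²)² = -34 - (14 + (-13 - 25) - (-13 - 25)²)² = -34 - (14 - 38 - 1*(-38)²)² = -34 - (14 - 38 - 1*1444)² = -34 - (14 - 38 - 1444)² = -34 - 1*(-1468)² = -34 - 1*2155024 = -34 - 2155024 = -2155058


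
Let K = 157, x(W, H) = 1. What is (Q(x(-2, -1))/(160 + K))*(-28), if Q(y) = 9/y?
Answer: -252/317 ≈ -0.79495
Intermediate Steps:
(Q(x(-2, -1))/(160 + K))*(-28) = ((9/1)/(160 + 157))*(-28) = ((9*1)/317)*(-28) = (9*(1/317))*(-28) = (9/317)*(-28) = -252/317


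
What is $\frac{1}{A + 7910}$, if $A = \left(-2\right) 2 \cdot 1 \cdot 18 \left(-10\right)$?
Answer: $\frac{1}{8630} \approx 0.00011587$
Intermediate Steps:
$A = 720$ ($A = \left(-4\right) 1 \cdot 18 \left(-10\right) = \left(-4\right) 18 \left(-10\right) = \left(-72\right) \left(-10\right) = 720$)
$\frac{1}{A + 7910} = \frac{1}{720 + 7910} = \frac{1}{8630}$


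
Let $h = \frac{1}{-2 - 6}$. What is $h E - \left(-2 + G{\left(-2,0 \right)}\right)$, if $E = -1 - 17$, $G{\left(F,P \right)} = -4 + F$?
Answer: $\frac{41}{4} \approx 10.25$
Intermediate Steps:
$h = - \frac{1}{8}$ ($h = \frac{1}{-8} = - \frac{1}{8} \approx -0.125$)
$E = -18$
$h E - \left(-2 + G{\left(-2,0 \right)}\right) = \left(- \frac{1}{8}\right) \left(-18\right) - \left(-2 - 6\right) = \frac{9}{4} - \left(-2 - 6\right) = \frac{9}{4} - -8 = \frac{9}{4} + 8 = \frac{41}{4}$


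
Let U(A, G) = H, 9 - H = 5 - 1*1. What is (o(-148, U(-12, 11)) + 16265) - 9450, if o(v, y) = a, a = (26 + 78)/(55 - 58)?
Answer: 20341/3 ≈ 6780.3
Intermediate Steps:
a = -104/3 (a = 104/(-3) = 104*(-⅓) = -104/3 ≈ -34.667)
H = 5 (H = 9 - (5 - 1*1) = 9 - (5 - 1) = 9 - 1*4 = 9 - 4 = 5)
U(A, G) = 5
o(v, y) = -104/3
(o(-148, U(-12, 11)) + 16265) - 9450 = (-104/3 + 16265) - 9450 = 48691/3 - 9450 = 20341/3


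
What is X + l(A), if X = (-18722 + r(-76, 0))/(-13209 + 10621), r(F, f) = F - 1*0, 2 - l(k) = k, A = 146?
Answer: -176937/1294 ≈ -136.74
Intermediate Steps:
l(k) = 2 - k
r(F, f) = F (r(F, f) = F + 0 = F)
X = 9399/1294 (X = (-18722 - 76)/(-13209 + 10621) = -18798/(-2588) = -18798*(-1/2588) = 9399/1294 ≈ 7.2635)
X + l(A) = 9399/1294 + (2 - 1*146) = 9399/1294 + (2 - 146) = 9399/1294 - 144 = -176937/1294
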